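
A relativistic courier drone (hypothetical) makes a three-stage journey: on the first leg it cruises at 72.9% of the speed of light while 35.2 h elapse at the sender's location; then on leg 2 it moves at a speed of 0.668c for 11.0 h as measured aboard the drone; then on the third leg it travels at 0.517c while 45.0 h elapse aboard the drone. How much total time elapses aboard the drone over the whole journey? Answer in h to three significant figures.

Leg 1: β = 0.729; γ = 1/√(1 − 0.729²) = 1/√0.4686 = 1.461; τ_1 = 35.2/1.461 = 24.09 h.
Leg 2: 11.0 h is already measured aboard the drone.
Leg 3: 45.0 h is already measured aboard the drone.
Total: 24.09 + 11.00 + 45.00 h.

τ = 80.1 h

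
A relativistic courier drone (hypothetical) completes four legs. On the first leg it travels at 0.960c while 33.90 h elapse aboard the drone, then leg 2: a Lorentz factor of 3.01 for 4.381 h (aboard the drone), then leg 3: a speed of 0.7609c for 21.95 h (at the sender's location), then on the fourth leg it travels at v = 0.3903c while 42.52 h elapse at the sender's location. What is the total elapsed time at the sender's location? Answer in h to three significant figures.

Leg 1: γ = 1/√(1 − 0.960²) = 25/7 ≈ 3.571; Δt_1 = 3.571 × 33.90 = 121.1 h.
Leg 2: γ = 3.01; Δt_2 = 3.010 × 4.381 = 13.19 h.
Leg 3: 21.95 h is already measured at the sender's location.
Leg 4: 42.52 h is already measured at the sender's location.
Total: 121.1 + 13.19 + 21.95 + 42.52 h.

Δt = 199 h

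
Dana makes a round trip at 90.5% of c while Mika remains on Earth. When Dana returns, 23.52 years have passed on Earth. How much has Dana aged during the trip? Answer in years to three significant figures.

β = 0.905; γ = 1/√(1 − 0.905²) = 1/√0.1810 = 2.351
Dana's clock measures proper time along the trip: τ = Δt/γ = 23.52/2.351 years.

τ = 10.0 years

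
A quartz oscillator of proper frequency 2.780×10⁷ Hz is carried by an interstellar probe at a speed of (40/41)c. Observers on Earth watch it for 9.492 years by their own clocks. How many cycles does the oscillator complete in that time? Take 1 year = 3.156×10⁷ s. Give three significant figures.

γ = 1/√(1 − (40/41)²) = 41/9 ≈ 4.556
During 9.492 years of lab time, the oscillator's proper time advances by τ = Δt/γ = 9.492/4.556 = 2.084 years = 6.576×10⁷ s.
N = f × τ = 2.780×10⁷ × 6.576×10⁷ = 1.828×10¹⁵.

N = 1.83×10¹⁵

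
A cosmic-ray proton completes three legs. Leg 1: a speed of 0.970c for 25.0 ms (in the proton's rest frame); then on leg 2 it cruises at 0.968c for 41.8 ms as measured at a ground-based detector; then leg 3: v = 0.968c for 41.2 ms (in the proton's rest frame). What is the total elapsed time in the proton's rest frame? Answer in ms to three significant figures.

τ = 76.7 ms

Leg 1: 25.0 ms is already measured in the proton's rest frame.
Leg 2: γ = 1/√(1 − 0.968²) = 1/√0.06298 = 3.985; τ_2 = 41.8/3.985 = 10.49 ms.
Leg 3: 41.2 ms is already measured in the proton's rest frame.
Total: 25.00 + 10.49 + 41.20 ms.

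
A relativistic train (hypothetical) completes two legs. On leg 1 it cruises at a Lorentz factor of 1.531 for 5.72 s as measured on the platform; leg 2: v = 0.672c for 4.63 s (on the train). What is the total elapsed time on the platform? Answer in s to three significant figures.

Leg 1: 5.72 s is already measured on the platform.
Leg 2: γ = 1/√(1 − 0.672²) = 1/√0.5484 = 1.350; Δt_2 = 1.350 × 4.63 = 6.252 s.
Total: 5.720 + 6.252 s.

Δt = 12.0 s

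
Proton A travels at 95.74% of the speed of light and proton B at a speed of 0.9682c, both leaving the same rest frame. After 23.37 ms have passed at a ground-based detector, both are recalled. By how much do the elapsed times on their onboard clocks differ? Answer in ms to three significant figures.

A: β = 0.9574; γ = 1/√(1 − 0.9574²) = 1/√0.08339 = 3.463; τ_A = 23.37/3.463 = 6.748 ms.
B: γ = 1/√(1 − 0.9682²) = 1/√0.06259 = 3.997; τ_B = 23.37/3.997 = 5.847 ms.

|τ_A − τ_B| = 0.902 ms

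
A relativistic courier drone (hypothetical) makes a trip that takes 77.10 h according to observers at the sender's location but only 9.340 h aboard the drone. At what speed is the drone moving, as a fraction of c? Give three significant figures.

v = 0.993c

The proper time is measured aboard the drone (both events occur at the drone's location); Δt is measured at the sender's location. γ = Δt/τ = 77.10/9.340 = 8.255.
β = √(1 − 1/γ²) = √(1 − 0.01468) = √0.9853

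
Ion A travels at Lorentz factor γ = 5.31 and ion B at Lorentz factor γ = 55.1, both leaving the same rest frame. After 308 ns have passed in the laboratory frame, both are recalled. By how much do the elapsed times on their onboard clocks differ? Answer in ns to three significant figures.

A: γ = 5.31; τ_A = 308/5.310 = 58.00 ns.
B: γ = 55.1; τ_B = 308/55.10 = 5.590 ns.

|τ_A − τ_B| = 52.4 ns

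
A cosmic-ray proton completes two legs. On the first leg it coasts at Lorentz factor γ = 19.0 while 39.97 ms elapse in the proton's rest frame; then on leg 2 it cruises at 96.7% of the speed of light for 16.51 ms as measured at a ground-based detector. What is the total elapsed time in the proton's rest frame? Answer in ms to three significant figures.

τ = 44.2 ms

Leg 1: 39.97 ms is already measured in the proton's rest frame.
Leg 2: β = 0.967; γ = 1/√(1 − 0.967²) = 1/√0.06491 = 3.925; τ_2 = 16.51/3.925 = 4.206 ms.
Total: 39.97 + 4.206 ms.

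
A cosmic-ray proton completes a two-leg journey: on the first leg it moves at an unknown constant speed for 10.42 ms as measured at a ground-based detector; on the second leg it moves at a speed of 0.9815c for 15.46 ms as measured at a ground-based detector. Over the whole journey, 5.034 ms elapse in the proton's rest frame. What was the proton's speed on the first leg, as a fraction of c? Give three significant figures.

β = 0.980

Leg 1: speed unknown; τ_1 = 10.42/γ_1.
Leg 2: γ = 1/√(1 − 0.9815²) = 1/√0.03666 = 5.223; τ_2 = 15.46/5.223 = 2.960 ms.
Total proper time: τ_1 + 2.960 = 5.034, so τ_1 = 5.034 − 2.960 = 2.074 ms.
γ_1 = 10.42/2.074 = 5.024; β = √(1 − 1/γ²) = √0.9604.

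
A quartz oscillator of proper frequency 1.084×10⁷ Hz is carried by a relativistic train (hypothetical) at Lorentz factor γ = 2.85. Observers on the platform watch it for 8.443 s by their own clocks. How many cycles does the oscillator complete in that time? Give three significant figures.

γ = 2.85
During 8.443 s of lab time, the oscillator's proper time advances by τ = Δt/γ = 8.443/2.850 = 2.962 s = 2.962×10⁰ s.
N = f × τ = 1.084×10⁷ × 2.962×10⁰ = 3.211×10⁷.

N = 3.21×10⁷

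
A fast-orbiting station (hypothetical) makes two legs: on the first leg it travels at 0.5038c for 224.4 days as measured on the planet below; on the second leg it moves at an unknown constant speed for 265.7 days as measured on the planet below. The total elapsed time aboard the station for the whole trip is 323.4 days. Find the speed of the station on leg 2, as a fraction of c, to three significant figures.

β = 0.873

Leg 1: γ = 1/√(1 − 0.5038²) = 1/√0.7462 = 1.158; τ_1 = 224.4/1.158 = 193.8 days.
Leg 2: speed unknown; τ_2 = 265.7/γ_2.
Total proper time: 193.8 + τ_2 = 323.4, so τ_2 = 323.4 − 193.8 = 129.6 days.
γ_2 = 265.7/129.6 = 2.051; β = √(1 − 1/γ²) = √0.7622.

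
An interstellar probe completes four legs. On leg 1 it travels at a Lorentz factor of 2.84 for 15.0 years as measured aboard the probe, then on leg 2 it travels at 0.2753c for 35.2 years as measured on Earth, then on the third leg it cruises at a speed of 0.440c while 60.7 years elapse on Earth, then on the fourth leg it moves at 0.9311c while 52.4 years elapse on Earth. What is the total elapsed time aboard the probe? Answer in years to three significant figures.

Leg 1: 15.0 years is already measured aboard the probe.
Leg 2: γ = 1/√(1 − 0.2753²) = 1/√0.9242 = 1.040; τ_2 = 35.2/1.040 = 33.84 years.
Leg 3: γ = 1/√(1 − 0.440²) = 1/√0.8064 = 1.114; τ_3 = 60.7/1.114 = 54.51 years.
Leg 4: γ = 1/√(1 − 0.9311²) = 1/√0.1331 = 2.741; τ_4 = 52.4/2.741 = 19.11 years.
Total: 15.00 + 33.84 + 54.51 + 19.11 years.

τ = 122 years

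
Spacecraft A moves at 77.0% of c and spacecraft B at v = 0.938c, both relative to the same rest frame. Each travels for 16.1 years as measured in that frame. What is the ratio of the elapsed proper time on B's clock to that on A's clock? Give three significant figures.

A: β = 0.770; γ = 1/√(1 − 0.770²) = 1/√0.4071 = 1.567. B: γ = 1/√(1 − 0.938²) = 1/√0.1202 = 2.885.
τ_A/τ_B = γ_B/γ_A = 2.885/1.567 = 1.841, so τ_B/τ_A = 0.5433.

τ_B/τ_A = 0.543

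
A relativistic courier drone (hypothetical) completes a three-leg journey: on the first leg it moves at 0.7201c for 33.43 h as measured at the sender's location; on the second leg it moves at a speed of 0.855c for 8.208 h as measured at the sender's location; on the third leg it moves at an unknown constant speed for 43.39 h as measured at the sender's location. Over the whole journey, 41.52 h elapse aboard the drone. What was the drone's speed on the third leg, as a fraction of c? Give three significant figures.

β = 0.946

Leg 1: γ = 1/√(1 − 0.7201²) = 1/√0.4815 = 1.441; τ_1 = 33.43/1.441 = 23.20 h.
Leg 2: γ = 1/√(1 − 0.855²) = 1/√0.2690 = 1.928; τ_2 = 8.208/1.928 = 4.257 h.
Leg 3: speed unknown; τ_3 = 43.39/γ_3.
Total proper time: 23.20 + 4.257 + τ_3 = 41.52, so τ_3 = 41.52 − 27.45 = 14.07 h.
γ_3 = 43.39/14.07 = 3.085; β = √(1 − 1/γ²) = √0.8949.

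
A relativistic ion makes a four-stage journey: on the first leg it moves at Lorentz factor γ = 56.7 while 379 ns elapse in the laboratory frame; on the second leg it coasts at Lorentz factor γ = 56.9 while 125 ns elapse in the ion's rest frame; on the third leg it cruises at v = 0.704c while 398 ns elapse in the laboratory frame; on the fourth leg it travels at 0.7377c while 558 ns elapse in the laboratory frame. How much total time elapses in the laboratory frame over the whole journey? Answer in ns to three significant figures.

Leg 1: 379 ns is already measured in the laboratory frame.
Leg 2: γ = 56.9; Δt_2 = 56.90 × 125 = 7113 ns.
Leg 3: 398 ns is already measured in the laboratory frame.
Leg 4: 558 ns is already measured in the laboratory frame.
Total: 379.0 + 7113 + 398.0 + 558.0 ns.

Δt = 8450 ns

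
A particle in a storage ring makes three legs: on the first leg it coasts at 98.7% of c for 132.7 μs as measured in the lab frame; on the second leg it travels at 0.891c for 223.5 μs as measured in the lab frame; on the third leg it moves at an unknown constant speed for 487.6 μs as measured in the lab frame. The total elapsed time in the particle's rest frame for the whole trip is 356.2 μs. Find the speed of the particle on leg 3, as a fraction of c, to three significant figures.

β = 0.878

Leg 1: β = 0.987; γ = 1/√(1 − 0.987²) = 1/√0.02583 = 6.222; τ_1 = 132.7/6.222 = 21.33 μs.
Leg 2: γ = 1/√(1 − 0.891²) = 1/√0.2061 = 2.203; τ_2 = 223.5/2.203 = 101.5 μs.
Leg 3: speed unknown; τ_3 = 487.6/γ_3.
Total proper time: 21.33 + 101.5 + τ_3 = 356.2, so τ_3 = 356.2 − 122.8 = 233.4 μs.
γ_3 = 487.6/233.4 = 2.089; β = √(1 − 1/γ²) = √0.7709.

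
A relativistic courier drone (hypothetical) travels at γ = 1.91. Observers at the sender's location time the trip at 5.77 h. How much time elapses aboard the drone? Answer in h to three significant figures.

τ = 3.02 h

γ = 1.91
The interval measured at the sender's location is the dilated one; the clock aboard the drone measures the proper time τ = Δt/γ = 5.77/1.910 h.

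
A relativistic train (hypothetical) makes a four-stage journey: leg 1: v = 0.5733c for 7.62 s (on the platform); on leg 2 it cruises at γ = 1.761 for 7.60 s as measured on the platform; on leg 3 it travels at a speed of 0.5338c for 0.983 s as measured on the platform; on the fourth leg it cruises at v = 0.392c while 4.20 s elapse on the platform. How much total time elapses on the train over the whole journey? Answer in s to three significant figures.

τ = 15.3 s

Leg 1: γ = 1/√(1 − 0.5733²) = 1/√0.6713 = 1.220; τ_1 = 7.62/1.220 = 6.243 s.
Leg 2: γ = 1.761; τ_2 = 7.60/1.761 = 4.316 s.
Leg 3: γ = 1/√(1 − 0.5338²) = 1/√0.7151 = 1.183; τ_3 = 0.983/1.183 = 0.8312 s.
Leg 4: γ = 1/√(1 − 0.392²) = 1/√0.8463 = 1.087; τ_4 = 4.20/1.087 = 3.864 s.
Total: 6.243 + 4.316 + 0.8312 + 3.864 s.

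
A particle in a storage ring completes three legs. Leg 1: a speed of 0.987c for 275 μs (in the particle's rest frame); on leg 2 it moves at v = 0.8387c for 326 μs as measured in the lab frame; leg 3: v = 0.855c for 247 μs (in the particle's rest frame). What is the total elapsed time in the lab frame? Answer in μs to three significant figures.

Leg 1: γ = 1/√(1 − 0.987²) = 1/√0.02583 = 6.222; Δt_1 = 6.222 × 275 = 1711 μs.
Leg 2: 326 μs is already measured in the lab frame.
Leg 3: γ = 1/√(1 − 0.855²) = 1/√0.2690 = 1.928; Δt_3 = 1.928 × 247 = 476.3 μs.
Total: 1711 + 326.0 + 476.3 μs.

Δt = 2510 μs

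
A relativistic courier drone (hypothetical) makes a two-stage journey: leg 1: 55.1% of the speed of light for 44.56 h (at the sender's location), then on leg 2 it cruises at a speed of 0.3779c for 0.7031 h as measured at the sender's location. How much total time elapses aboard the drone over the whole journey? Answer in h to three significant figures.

Leg 1: β = 0.551; γ = 1/√(1 − 0.551²) = 1/√0.6964 = 1.198; τ_1 = 44.56/1.198 = 37.19 h.
Leg 2: γ = 1/√(1 − 0.3779²) = 1/√0.8572 = 1.080; τ_2 = 0.7031/1.080 = 0.6510 h.
Total: 37.19 + 0.6510 h.

τ = 37.8 h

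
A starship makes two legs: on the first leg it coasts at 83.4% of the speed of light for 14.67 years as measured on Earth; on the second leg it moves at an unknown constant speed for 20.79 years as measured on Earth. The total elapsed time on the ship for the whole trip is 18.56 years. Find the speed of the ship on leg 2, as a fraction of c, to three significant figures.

Leg 1: β = 0.834; γ = 1/√(1 − 0.834²) = 1/√0.3044 = 1.812; τ_1 = 14.67/1.812 = 8.094 years.
Leg 2: speed unknown; τ_2 = 20.79/γ_2.
Total proper time: 8.094 + τ_2 = 18.56, so τ_2 = 18.56 − 8.094 = 10.47 years.
γ_2 = 20.79/10.47 = 1.987; β = √(1 − 1/γ²) = √0.7466.

β = 0.864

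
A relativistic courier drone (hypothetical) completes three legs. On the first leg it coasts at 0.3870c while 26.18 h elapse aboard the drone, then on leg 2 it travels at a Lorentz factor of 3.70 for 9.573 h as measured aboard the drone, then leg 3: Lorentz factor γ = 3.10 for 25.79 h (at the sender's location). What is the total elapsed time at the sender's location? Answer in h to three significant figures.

Δt = 89.6 h

Leg 1: γ = 1/√(1 − 0.3870²) = 1/√0.8502 = 1.085; Δt_1 = 1.085 × 26.18 = 28.39 h.
Leg 2: γ = 3.70; Δt_2 = 3.700 × 9.573 = 35.42 h.
Leg 3: 25.79 h is already measured at the sender's location.
Total: 28.39 + 35.42 + 25.79 h.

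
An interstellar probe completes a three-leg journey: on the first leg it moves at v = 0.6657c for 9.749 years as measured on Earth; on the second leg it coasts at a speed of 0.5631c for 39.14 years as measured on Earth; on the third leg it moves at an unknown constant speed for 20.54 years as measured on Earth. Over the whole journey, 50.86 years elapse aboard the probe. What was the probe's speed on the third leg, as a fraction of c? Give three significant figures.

Leg 1: γ = 1/√(1 − 0.6657²) = 1/√0.5568 = 1.340; τ_1 = 9.749/1.340 = 7.275 years.
Leg 2: γ = 1/√(1 − 0.5631²) = 1/√0.6829 = 1.210; τ_2 = 39.14/1.210 = 32.34 years.
Leg 3: speed unknown; τ_3 = 20.54/γ_3.
Total proper time: 7.275 + 32.34 + τ_3 = 50.86, so τ_3 = 50.86 − 39.62 = 11.24 years.
γ_3 = 20.54/11.24 = 1.827; β = √(1 − 1/γ²) = √0.7005.

β = 0.837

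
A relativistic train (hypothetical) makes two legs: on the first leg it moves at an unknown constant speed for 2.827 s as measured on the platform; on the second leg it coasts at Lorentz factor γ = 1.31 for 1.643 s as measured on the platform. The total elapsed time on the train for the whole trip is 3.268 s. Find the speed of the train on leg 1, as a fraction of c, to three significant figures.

β = 0.702

Leg 1: speed unknown; τ_1 = 2.827/γ_1.
Leg 2: γ = 1.31; τ_2 = 1.643/1.310 = 1.254 s.
Total proper time: τ_1 + 1.254 = 3.268, so τ_1 = 3.268 − 1.254 = 2.014 s.
γ_1 = 2.827/2.014 = 1.404; β = √(1 − 1/γ²) = √0.4926.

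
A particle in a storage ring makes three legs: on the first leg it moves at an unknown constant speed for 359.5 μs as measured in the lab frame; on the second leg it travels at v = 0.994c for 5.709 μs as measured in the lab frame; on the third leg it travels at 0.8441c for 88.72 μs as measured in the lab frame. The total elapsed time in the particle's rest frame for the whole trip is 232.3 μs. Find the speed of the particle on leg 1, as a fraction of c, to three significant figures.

β = 0.859

Leg 1: speed unknown; τ_1 = 359.5/γ_1.
Leg 2: γ = 1/√(1 − 0.994²) = 1/√0.01196 = 9.142; τ_2 = 5.709/9.142 = 0.6245 μs.
Leg 3: γ = 1/√(1 − 0.8441²) = 1/√0.2875 = 1.865; τ_3 = 88.72/1.865 = 47.57 μs.
Total proper time: τ_1 + 0.6245 + 47.57 = 232.3, so τ_1 = 232.3 − 48.19 = 184.1 μs.
γ_1 = 359.5/184.1 = 1.953; β = √(1 − 1/γ²) = √0.7377.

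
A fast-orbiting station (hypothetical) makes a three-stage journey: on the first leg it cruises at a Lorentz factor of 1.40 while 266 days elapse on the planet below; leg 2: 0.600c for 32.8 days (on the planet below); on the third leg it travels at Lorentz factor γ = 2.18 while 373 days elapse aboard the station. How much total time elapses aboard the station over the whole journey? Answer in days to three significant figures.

Leg 1: γ = 1.40; τ_1 = 266/1.400 = 190.0 days.
Leg 2: γ = 1/√(1 − 0.600²) = 5/4 = 1.250; τ_2 = 32.8/1.250 = 26.24 days.
Leg 3: 373 days is already measured aboard the station.
Total: 190.0 + 26.24 + 373.0 days.

τ = 589 days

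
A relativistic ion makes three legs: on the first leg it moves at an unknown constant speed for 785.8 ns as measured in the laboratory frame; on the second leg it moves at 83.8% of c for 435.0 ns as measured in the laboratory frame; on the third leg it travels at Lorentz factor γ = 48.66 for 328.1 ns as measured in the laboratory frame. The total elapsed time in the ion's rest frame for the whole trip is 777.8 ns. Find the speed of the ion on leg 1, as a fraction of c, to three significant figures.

β = 0.734

Leg 1: speed unknown; τ_1 = 785.8/γ_1.
Leg 2: β = 0.838; γ = 1/√(1 − 0.838²) = 1/√0.2978 = 1.833; τ_2 = 435.0/1.833 = 237.4 ns.
Leg 3: γ = 48.66; τ_3 = 328.1/48.66 = 6.743 ns.
Total proper time: τ_1 + 237.4 + 6.743 = 777.8, so τ_1 = 777.8 − 244.1 = 533.7 ns.
γ_1 = 785.8/533.7 = 1.472; β = √(1 − 1/γ²) = √0.5387.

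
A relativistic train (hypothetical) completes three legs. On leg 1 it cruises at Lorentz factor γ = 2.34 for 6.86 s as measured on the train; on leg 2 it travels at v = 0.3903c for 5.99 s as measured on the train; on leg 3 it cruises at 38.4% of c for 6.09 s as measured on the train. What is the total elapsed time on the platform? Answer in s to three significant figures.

Δt = 29.2 s

Leg 1: γ = 2.34; Δt_1 = 2.340 × 6.86 = 16.05 s.
Leg 2: γ = 1/√(1 − 0.3903²) = 1/√0.8477 = 1.086; Δt_2 = 1.086 × 5.99 = 6.506 s.
Leg 3: β = 0.384; γ = 1/√(1 − 0.384²) = 1/√0.8525 = 1.083; Δt_3 = 1.083 × 6.09 = 6.596 s.
Total: 16.05 + 6.506 + 6.596 s.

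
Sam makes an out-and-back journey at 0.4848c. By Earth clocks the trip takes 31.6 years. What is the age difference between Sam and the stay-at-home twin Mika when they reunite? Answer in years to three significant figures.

Δt − τ = 3.96 years

γ = 1/√(1 − 0.4848²) = 1/√0.7650 = 1.143
Sam's elapsed proper time: τ = 31.6/1.143 = 27.64 years.
Age gap = Δt − τ = 31.6 − 27.64 years.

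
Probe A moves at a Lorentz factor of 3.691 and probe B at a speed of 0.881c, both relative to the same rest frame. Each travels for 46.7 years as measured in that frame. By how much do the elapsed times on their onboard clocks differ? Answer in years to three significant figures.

|τ_A − τ_B| = 9.44 years

A: γ = 3.691; τ_A = 46.7/3.691 = 12.65 years.
B: γ = 1/√(1 − 0.881²) = 1/√0.2238 = 2.114; τ_B = 46.7/2.114 = 22.09 years.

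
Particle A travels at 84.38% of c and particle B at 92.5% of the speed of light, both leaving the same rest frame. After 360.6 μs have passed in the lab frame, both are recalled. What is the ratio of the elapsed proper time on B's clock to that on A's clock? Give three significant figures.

τ_B/τ_A = 0.708

A: β = 0.8438; γ = 1/√(1 − 0.8438²) = 1/√0.2880 = 1.863. B: β = 0.925; γ = 1/√(1 − 0.925²) = 1/√0.1444 = 2.632.
τ_A/τ_B = γ_B/γ_A = 2.632/1.863 = 1.412, so τ_B/τ_A = 0.7080.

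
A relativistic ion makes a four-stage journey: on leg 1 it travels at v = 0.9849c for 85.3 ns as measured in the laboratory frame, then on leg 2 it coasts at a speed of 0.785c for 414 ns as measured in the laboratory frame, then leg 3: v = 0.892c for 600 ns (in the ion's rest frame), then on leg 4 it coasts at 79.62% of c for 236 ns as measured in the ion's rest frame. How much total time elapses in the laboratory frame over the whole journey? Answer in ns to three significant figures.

Leg 1: 85.3 ns is already measured in the laboratory frame.
Leg 2: 414 ns is already measured in the laboratory frame.
Leg 3: γ = 1/√(1 − 0.892²) = 1/√0.2043 = 2.212; Δt_3 = 2.212 × 600 = 1327 ns.
Leg 4: β = 0.7962; γ = 1/√(1 − 0.7962²) = 1/√0.3661 = 1.653; Δt_4 = 1.653 × 236 = 390.1 ns.
Total: 85.30 + 414.0 + 1327 + 390.1 ns.

Δt = 2220 ns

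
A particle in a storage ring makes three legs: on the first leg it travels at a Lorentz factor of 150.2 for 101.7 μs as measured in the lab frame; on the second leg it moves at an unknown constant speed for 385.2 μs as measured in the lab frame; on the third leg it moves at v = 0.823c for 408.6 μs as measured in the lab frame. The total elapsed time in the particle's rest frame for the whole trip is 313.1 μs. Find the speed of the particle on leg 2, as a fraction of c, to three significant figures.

β = 0.978

Leg 1: γ = 150.2; τ_1 = 101.7/150.2 = 0.6771 μs.
Leg 2: speed unknown; τ_2 = 385.2/γ_2.
Leg 3: γ = 1/√(1 − 0.823²) = 1/√0.3227 = 1.760; τ_3 = 408.6/1.760 = 232.1 μs.
Total proper time: 0.6771 + τ_2 + 232.1 = 313.1, so τ_2 = 313.1 − 232.8 = 80.32 μs.
γ_2 = 385.2/80.32 = 4.796; β = √(1 − 1/γ²) = √0.9565.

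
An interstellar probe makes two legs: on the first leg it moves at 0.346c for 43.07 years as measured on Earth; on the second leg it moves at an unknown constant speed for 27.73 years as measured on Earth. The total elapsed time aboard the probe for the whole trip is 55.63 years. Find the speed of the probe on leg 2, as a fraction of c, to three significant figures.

Leg 1: γ = 1/√(1 − 0.346²) = 1/√0.8803 = 1.066; τ_1 = 43.07/1.066 = 40.41 years.
Leg 2: speed unknown; τ_2 = 27.73/γ_2.
Total proper time: 40.41 + τ_2 = 55.63, so τ_2 = 55.63 − 40.41 = 15.22 years.
γ_2 = 27.73/15.22 = 1.822; β = √(1 − 1/γ²) = √0.6987.

β = 0.836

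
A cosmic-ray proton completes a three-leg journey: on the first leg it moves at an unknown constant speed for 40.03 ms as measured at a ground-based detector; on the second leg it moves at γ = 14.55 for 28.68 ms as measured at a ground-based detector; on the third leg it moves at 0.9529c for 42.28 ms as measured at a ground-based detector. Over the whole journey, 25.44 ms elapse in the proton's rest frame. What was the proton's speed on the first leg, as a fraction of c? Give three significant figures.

β = 0.964

Leg 1: speed unknown; τ_1 = 40.03/γ_1.
Leg 2: γ = 14.55; τ_2 = 28.68/14.55 = 1.971 ms.
Leg 3: γ = 1/√(1 − 0.9529²) = 1/√0.09198 = 3.297; τ_3 = 42.28/3.297 = 12.82 ms.
Total proper time: τ_1 + 1.971 + 12.82 = 25.44, so τ_1 = 25.44 − 14.79 = 10.65 ms.
γ_1 = 40.03/10.65 = 3.760; β = √(1 − 1/γ²) = √0.9293.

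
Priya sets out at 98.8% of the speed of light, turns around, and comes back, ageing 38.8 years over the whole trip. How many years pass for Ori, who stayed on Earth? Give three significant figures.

Δt = 251 years

β = 0.988; γ = 1/√(1 − 0.988²) = 1/√0.02386 = 6.474
Earth-frame duration is the dilated interval: Δt = γτ = 6.474 × 38.8 years.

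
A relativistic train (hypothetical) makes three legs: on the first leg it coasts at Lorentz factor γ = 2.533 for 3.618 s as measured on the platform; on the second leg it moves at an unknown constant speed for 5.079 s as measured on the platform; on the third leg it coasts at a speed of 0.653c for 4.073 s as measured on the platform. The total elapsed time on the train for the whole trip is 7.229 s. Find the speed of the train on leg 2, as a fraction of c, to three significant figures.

Leg 1: γ = 2.533; τ_1 = 3.618/2.533 = 1.428 s.
Leg 2: speed unknown; τ_2 = 5.079/γ_2.
Leg 3: γ = 1/√(1 − 0.653²) = 1/√0.5736 = 1.320; τ_3 = 4.073/1.320 = 3.085 s.
Total proper time: 1.428 + τ_2 + 3.085 = 7.229, so τ_2 = 7.229 − 4.513 = 2.716 s.
γ_2 = 5.079/2.716 = 1.870; β = √(1 − 1/γ²) = √0.7141.

β = 0.845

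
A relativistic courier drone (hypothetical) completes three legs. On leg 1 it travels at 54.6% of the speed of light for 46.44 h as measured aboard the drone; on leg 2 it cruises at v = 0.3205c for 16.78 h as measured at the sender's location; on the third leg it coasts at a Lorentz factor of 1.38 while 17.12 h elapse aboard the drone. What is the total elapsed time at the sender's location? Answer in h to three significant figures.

Δt = 95.8 h

Leg 1: β = 0.546; γ = 1/√(1 − 0.546²) = 1/√0.7019 = 1.194; Δt_1 = 1.194 × 46.44 = 55.43 h.
Leg 2: 16.78 h is already measured at the sender's location.
Leg 3: γ = 1.38; Δt_3 = 1.380 × 17.12 = 23.63 h.
Total: 55.43 + 16.78 + 23.63 h.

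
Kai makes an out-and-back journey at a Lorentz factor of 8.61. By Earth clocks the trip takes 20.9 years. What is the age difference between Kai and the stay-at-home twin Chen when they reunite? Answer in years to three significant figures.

γ = 8.61
Kai's elapsed proper time: τ = 20.9/8.610 = 2.427 years.
Age gap = Δt − τ = 20.9 − 2.427 years.

Δt − τ = 18.5 years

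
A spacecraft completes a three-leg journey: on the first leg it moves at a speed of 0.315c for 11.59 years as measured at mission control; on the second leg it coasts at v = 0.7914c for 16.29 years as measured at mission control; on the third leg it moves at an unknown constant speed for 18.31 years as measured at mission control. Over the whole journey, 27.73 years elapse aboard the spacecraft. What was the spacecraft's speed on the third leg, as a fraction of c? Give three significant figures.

β = 0.929

Leg 1: γ = 1/√(1 − 0.315²) = 1/√0.9008 = 1.054; τ_1 = 11.59/1.054 = 11.00 years.
Leg 2: γ = 1/√(1 − 0.7914²) = 1/√0.3737 = 1.636; τ_2 = 16.29/1.636 = 9.958 years.
Leg 3: speed unknown; τ_3 = 18.31/γ_3.
Total proper time: 11.00 + 9.958 + τ_3 = 27.73, so τ_3 = 27.73 − 20.96 = 6.772 years.
γ_3 = 18.31/6.772 = 2.704; β = √(1 − 1/γ²) = √0.8632.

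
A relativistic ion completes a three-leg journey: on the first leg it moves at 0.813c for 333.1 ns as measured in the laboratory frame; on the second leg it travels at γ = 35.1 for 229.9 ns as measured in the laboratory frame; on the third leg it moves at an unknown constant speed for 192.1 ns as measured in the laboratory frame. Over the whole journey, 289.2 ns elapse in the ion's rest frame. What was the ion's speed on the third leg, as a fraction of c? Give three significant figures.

Leg 1: γ = 1/√(1 − 0.813²) = 1/√0.3390 = 1.717; τ_1 = 333.1/1.717 = 194.0 ns.
Leg 2: γ = 35.1; τ_2 = 229.9/35.10 = 6.550 ns.
Leg 3: speed unknown; τ_3 = 192.1/γ_3.
Total proper time: 194.0 + 6.550 + τ_3 = 289.2, so τ_3 = 289.2 − 200.5 = 88.70 ns.
γ_3 = 192.1/88.70 = 2.166; β = √(1 − 1/γ²) = √0.7868.

β = 0.887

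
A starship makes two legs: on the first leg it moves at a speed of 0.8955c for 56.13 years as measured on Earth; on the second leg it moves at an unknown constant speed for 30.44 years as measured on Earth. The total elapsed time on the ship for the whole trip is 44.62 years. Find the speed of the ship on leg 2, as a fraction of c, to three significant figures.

β = 0.764

Leg 1: γ = 1/√(1 − 0.8955²) = 1/√0.1981 = 2.247; τ_1 = 56.13/2.247 = 24.98 years.
Leg 2: speed unknown; τ_2 = 30.44/γ_2.
Total proper time: 24.98 + τ_2 = 44.62, so τ_2 = 44.62 − 24.98 = 19.64 years.
γ_2 = 30.44/19.64 = 1.550; β = √(1 − 1/γ²) = √0.5838.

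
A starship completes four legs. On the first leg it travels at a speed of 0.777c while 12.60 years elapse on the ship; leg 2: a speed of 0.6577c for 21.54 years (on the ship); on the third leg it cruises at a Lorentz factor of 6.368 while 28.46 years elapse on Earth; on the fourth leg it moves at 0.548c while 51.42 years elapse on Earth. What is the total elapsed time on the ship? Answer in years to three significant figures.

τ = 81.6 years

Leg 1: 12.60 years is already measured on the ship.
Leg 2: 21.54 years is already measured on the ship.
Leg 3: γ = 6.368; τ_3 = 28.46/6.368 = 4.469 years.
Leg 4: γ = 1/√(1 − 0.548²) = 1/√0.6997 = 1.195; τ_4 = 51.42/1.195 = 43.01 years.
Total: 12.60 + 21.54 + 4.469 + 43.01 years.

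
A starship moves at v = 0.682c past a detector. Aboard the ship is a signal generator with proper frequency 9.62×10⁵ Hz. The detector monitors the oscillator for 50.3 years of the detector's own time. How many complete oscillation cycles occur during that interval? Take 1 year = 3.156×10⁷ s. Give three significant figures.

γ = 1/√(1 − 0.682²) = 1/√0.5349 = 1.367
During 50.3 years of lab time, the oscillator's proper time advances by τ = Δt/γ = 50.3/1.367 = 36.79 years = 1.161×10⁹ s.
N = f × τ = 9.62×10⁵ × 1.161×10⁹ = 1.117×10¹⁵.

N = 1.12×10¹⁵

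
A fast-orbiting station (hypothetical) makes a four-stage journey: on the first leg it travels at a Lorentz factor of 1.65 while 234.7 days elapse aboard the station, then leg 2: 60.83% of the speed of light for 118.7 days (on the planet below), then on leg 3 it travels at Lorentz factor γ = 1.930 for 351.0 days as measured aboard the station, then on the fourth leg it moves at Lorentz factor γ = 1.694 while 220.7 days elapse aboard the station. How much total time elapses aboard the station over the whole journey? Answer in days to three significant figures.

τ = 901 days

Leg 1: 234.7 days is already measured aboard the station.
Leg 2: β = 0.6083; γ = 1/√(1 − 0.6083²) = 1/√0.6300 = 1.260; τ_2 = 118.7/1.260 = 94.21 days.
Leg 3: 351.0 days is already measured aboard the station.
Leg 4: 220.7 days is already measured aboard the station.
Total: 234.7 + 94.21 + 351.0 + 220.7 days.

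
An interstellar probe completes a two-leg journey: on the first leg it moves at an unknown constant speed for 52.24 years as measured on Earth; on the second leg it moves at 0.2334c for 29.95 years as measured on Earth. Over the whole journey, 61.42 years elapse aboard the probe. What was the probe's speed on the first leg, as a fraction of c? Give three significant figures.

β = 0.786

Leg 1: speed unknown; τ_1 = 52.24/γ_1.
Leg 2: γ = 1/√(1 − 0.2334²) = 1/√0.9455 = 1.028; τ_2 = 29.95/1.028 = 29.12 years.
Total proper time: τ_1 + 29.12 = 61.42, so τ_1 = 61.42 − 29.12 = 32.30 years.
γ_1 = 52.24/32.30 = 1.617; β = √(1 − 1/γ²) = √0.6178.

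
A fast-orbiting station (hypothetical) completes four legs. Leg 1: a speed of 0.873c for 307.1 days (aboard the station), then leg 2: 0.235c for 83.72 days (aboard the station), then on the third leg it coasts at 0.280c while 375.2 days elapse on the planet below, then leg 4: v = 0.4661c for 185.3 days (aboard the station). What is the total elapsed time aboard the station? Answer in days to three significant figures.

Leg 1: 307.1 days is already measured aboard the station.
Leg 2: 83.72 days is already measured aboard the station.
Leg 3: γ = 1/√(1 − 0.280²) = 25/24 ≈ 1.042; τ_3 = 375.2/1.042 = 360.2 days.
Leg 4: 185.3 days is already measured aboard the station.
Total: 307.1 + 83.72 + 360.2 + 185.3 days.

τ = 936 days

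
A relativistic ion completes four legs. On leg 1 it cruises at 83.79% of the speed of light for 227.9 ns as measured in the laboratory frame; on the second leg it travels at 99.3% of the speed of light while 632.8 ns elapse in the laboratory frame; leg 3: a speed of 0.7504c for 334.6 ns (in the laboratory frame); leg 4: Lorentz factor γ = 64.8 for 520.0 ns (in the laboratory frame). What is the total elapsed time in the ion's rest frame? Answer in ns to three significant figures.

Leg 1: β = 0.8379; γ = 1/√(1 − 0.8379²) = 1/√0.2979 = 1.832; τ_1 = 227.9/1.832 = 124.4 ns.
Leg 2: β = 0.993; γ = 1/√(1 − 0.993²) = 1/√0.01395 = 8.466; τ_2 = 632.8/8.466 = 74.74 ns.
Leg 3: γ = 1/√(1 − 0.7504²) = 1/√0.4369 = 1.513; τ_3 = 334.6/1.513 = 221.2 ns.
Leg 4: γ = 64.8; τ_4 = 520.0/64.80 = 8.025 ns.
Total: 124.4 + 74.74 + 221.2 + 8.025 ns.

τ = 428 ns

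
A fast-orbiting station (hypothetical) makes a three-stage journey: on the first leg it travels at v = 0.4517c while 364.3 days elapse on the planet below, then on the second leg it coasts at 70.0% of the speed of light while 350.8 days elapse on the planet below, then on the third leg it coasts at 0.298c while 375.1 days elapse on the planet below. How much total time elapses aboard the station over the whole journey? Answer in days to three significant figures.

τ = 934 days

Leg 1: γ = 1/√(1 − 0.4517²) = 1/√0.7960 = 1.121; τ_1 = 364.3/1.121 = 325.0 days.
Leg 2: β = 0.700; γ = 1/√(1 − 0.700²) = 1/√0.5100 = 1.400; τ_2 = 350.8/1.400 = 250.5 days.
Leg 3: γ = 1/√(1 − 0.298²) = 1/√0.9112 = 1.048; τ_3 = 375.1/1.048 = 358.1 days.
Total: 325.0 + 250.5 + 358.1 days.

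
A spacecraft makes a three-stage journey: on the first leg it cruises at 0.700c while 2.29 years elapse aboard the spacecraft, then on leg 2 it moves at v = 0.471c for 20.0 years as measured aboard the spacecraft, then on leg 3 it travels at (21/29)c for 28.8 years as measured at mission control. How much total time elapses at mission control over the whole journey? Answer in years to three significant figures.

Δt = 54.7 years

Leg 1: γ = 1/√(1 − 0.700²) = 1/√0.5100 = 1.400; Δt_1 = 1.400 × 2.29 = 3.207 years.
Leg 2: γ = 1/√(1 − 0.471²) = 1/√0.7782 = 1.134; Δt_2 = 1.134 × 20.0 = 22.67 years.
Leg 3: 28.8 years is already measured at mission control.
Total: 3.207 + 22.67 + 28.80 years.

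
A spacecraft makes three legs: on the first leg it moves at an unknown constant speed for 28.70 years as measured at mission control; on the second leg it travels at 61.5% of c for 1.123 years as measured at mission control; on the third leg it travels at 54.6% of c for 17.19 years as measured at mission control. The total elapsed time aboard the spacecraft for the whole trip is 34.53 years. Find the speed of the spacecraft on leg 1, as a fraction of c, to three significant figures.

Leg 1: speed unknown; τ_1 = 28.70/γ_1.
Leg 2: β = 0.615; γ = 1/√(1 − 0.615²) = 1/√0.6218 = 1.268; τ_2 = 1.123/1.268 = 0.8855 years.
Leg 3: β = 0.546; γ = 1/√(1 − 0.546²) = 1/√0.7019 = 1.194; τ_3 = 17.19/1.194 = 14.40 years.
Total proper time: τ_1 + 0.8855 + 14.40 = 34.53, so τ_1 = 34.53 − 15.29 = 19.24 years.
γ_1 = 28.70/19.24 = 1.491; β = √(1 − 1/γ²) = √0.5504.

β = 0.742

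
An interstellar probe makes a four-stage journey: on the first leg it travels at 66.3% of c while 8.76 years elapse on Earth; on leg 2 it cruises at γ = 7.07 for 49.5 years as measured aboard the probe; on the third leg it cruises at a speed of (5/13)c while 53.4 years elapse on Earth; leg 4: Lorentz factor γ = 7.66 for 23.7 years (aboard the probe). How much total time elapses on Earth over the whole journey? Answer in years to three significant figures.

Δt = 594 years

Leg 1: 8.76 years is already measured on Earth.
Leg 2: γ = 7.07; Δt_2 = 7.070 × 49.5 = 350.0 years.
Leg 3: 53.4 years is already measured on Earth.
Leg 4: γ = 7.66; Δt_4 = 7.660 × 23.7 = 181.5 years.
Total: 8.760 + 350.0 + 53.40 + 181.5 years.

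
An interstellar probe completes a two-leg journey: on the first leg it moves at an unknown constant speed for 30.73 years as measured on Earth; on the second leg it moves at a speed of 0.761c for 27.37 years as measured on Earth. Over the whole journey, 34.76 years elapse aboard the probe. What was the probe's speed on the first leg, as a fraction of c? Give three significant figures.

β = 0.833

Leg 1: speed unknown; τ_1 = 30.73/γ_1.
Leg 2: γ = 1/√(1 − 0.761²) = 1/√0.4209 = 1.541; τ_2 = 27.37/1.541 = 17.76 years.
Total proper time: τ_1 + 17.76 = 34.76, so τ_1 = 34.76 − 17.76 = 17.00 years.
γ_1 = 30.73/17.00 = 1.807; β = √(1 − 1/γ²) = √0.6938.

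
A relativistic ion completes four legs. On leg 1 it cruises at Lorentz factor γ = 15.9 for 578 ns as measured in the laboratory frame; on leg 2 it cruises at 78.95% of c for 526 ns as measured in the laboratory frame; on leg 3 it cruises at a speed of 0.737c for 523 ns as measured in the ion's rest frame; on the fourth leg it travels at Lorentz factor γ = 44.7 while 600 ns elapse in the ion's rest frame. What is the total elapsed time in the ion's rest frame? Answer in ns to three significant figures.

τ = 1480 ns

Leg 1: γ = 15.9; τ_1 = 578/15.90 = 36.35 ns.
Leg 2: β = 0.7895; γ = 1/√(1 − 0.7895²) = 1/√0.3767 = 1.629; τ_2 = 526/1.629 = 322.8 ns.
Leg 3: 523 ns is already measured in the ion's rest frame.
Leg 4: 600 ns is already measured in the ion's rest frame.
Total: 36.35 + 322.8 + 523.0 + 600.0 ns.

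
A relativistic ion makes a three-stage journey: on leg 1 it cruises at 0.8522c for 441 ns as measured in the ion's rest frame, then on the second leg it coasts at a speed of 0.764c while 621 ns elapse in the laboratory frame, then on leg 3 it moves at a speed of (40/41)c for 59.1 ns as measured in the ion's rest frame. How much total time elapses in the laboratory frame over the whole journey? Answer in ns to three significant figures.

Leg 1: γ = 1/√(1 − 0.8522²) = 1/√0.2738 = 1.911; Δt_1 = 1.911 × 441 = 842.9 ns.
Leg 2: 621 ns is already measured in the laboratory frame.
Leg 3: γ = 1/√(1 − (40/41)²) = 41/9 ≈ 4.556; Δt_3 = 4.556 × 59.1 = 269.2 ns.
Total: 842.9 + 621.0 + 269.2 ns.

Δt = 1730 ns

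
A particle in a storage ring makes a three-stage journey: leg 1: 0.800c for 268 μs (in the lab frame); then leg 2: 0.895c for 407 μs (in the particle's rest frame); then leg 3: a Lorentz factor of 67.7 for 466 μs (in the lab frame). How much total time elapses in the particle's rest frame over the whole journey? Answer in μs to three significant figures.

τ = 575 μs

Leg 1: γ = 1/√(1 − 0.800²) = 5/3 ≈ 1.667; τ_1 = 268/1.667 = 160.8 μs.
Leg 2: 407 μs is already measured in the particle's rest frame.
Leg 3: γ = 67.7; τ_3 = 466/67.70 = 6.883 μs.
Total: 160.8 + 407.0 + 6.883 μs.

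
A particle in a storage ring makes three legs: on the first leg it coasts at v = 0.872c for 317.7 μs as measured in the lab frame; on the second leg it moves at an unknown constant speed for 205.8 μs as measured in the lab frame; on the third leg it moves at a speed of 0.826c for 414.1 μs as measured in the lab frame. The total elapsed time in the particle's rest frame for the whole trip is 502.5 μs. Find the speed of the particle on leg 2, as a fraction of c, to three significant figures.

Leg 1: γ = 1/√(1 − 0.872²) = 1/√0.2396 = 2.043; τ_1 = 317.7/2.043 = 155.5 μs.
Leg 2: speed unknown; τ_2 = 205.8/γ_2.
Leg 3: γ = 1/√(1 − 0.826²) = 1/√0.3177 = 1.774; τ_3 = 414.1/1.774 = 233.4 μs.
Total proper time: 155.5 + τ_2 + 233.4 = 502.5, so τ_2 = 502.5 − 388.9 = 113.6 μs.
γ_2 = 205.8/113.6 = 1.812; β = √(1 − 1/γ²) = √0.6955.

β = 0.834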